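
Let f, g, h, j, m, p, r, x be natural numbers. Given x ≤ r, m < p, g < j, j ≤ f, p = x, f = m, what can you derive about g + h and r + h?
g + h < r + h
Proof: Because f = m and j ≤ f, j ≤ m. p = x and m < p, hence m < x. Since x ≤ r, m < r. Since j ≤ m, j < r. Since g < j, g < r. Then g + h < r + h.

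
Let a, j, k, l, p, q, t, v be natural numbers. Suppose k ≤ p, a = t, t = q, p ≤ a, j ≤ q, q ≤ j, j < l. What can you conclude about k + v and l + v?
k + v < l + v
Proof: From a = t and t = q, a = q. Because p ≤ a, p ≤ q. Since k ≤ p, k ≤ q. j ≤ q and q ≤ j, hence j = q. Since j < l, q < l. Since k ≤ q, k < l. Then k + v < l + v.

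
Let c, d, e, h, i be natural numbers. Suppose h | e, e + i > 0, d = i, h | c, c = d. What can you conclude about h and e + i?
h ≤ e + i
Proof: c = d and d = i, therefore c = i. h | c, so h | i. h | e, so h | e + i. e + i > 0, so h ≤ e + i.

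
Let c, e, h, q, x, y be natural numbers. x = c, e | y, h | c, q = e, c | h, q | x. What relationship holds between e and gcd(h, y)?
e | gcd(h, y)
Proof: Since c | h and h | c, c = h. x = c, so x = h. From q = e and q | x, e | x. Since x = h, e | h. e | y, so e | gcd(h, y).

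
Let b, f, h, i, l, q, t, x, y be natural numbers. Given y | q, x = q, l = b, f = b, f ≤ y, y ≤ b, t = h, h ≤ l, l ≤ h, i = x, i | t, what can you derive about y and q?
y = q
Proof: Because f = b and f ≤ y, b ≤ y. Since y ≤ b, b = y. l = b, so l = y. h ≤ l and l ≤ h, so h = l. Since t = h, t = l. Because i = x and i | t, x | t. Since t = l, x | l. Because l = y, x | y. x = q, so q | y. Since y | q, y = q.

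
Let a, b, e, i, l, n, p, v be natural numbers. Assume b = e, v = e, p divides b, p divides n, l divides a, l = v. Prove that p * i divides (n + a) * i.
b = e and p divides b, so p divides e. Since l = v and l divides a, v divides a. From v = e, e divides a. Since p divides e, p divides a. Since p divides n, p divides n + a. Then p * i divides (n + a) * i.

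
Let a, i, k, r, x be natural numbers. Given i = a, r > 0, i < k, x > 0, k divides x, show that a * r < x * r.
k divides x and x > 0, thus k ≤ x. i < k, so i < x. i = a, so a < x. Since r > 0, by multiplying by a positive, a * r < x * r.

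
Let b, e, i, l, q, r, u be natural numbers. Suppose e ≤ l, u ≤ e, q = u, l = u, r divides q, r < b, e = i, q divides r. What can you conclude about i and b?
i < b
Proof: Because r divides q and q divides r, r = q. From q = u, r = u. l = u and e ≤ l, hence e ≤ u. Since u ≤ e, u = e. r = u, so r = e. From e = i, r = i. r < b, so i < b.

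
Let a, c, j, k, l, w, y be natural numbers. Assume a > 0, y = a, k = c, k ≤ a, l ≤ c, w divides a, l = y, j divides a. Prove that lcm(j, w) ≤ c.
l = y and y = a, thus l = a. l ≤ c, so a ≤ c. k = c and k ≤ a, hence c ≤ a. Since a ≤ c, a = c. j divides a and w divides a, hence lcm(j, w) divides a. Since a > 0, lcm(j, w) ≤ a. Since a = c, lcm(j, w) ≤ c.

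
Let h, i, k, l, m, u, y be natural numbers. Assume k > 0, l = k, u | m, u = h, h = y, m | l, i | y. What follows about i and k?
i ≤ k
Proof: Because u | m and m | l, u | l. From l = k, u | k. u = h, so h | k. Since h = y, y | k. Since i | y, i | k. Since k > 0, i ≤ k.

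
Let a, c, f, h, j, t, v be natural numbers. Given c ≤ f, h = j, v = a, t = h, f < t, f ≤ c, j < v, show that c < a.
f ≤ c and c ≤ f, therefore f = c. t = h and h = j, hence t = j. Since f < t, f < j. v = a and j < v, so j < a. f < j, so f < a. f = c, so c < a.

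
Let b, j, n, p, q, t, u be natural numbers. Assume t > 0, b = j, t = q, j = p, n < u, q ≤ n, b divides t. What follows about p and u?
p < u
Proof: b = j and j = p, therefore b = p. Since b divides t and t > 0, b ≤ t. t = q, so b ≤ q. q ≤ n, so b ≤ n. Since b = p, p ≤ n. n < u, so p < u.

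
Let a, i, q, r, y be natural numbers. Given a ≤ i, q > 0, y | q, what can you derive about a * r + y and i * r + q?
a * r + y ≤ i * r + q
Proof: a ≤ i, so a * r ≤ i * r. Because y | q and q > 0, y ≤ q. Since a * r ≤ i * r, a * r + y ≤ i * r + q.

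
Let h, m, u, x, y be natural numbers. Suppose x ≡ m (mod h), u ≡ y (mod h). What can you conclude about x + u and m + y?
x + u ≡ m + y (mod h)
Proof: x ≡ m (mod h) and u ≡ y (mod h). By adding congruences, x + u ≡ m + y (mod h).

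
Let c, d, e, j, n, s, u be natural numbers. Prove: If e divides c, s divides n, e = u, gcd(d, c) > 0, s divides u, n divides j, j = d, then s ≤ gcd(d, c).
s divides n and n divides j, so s divides j. j = d, so s divides d. From e = u and e divides c, u divides c. s divides u, so s divides c. s divides d, so s divides gcd(d, c). Because gcd(d, c) > 0, s ≤ gcd(d, c).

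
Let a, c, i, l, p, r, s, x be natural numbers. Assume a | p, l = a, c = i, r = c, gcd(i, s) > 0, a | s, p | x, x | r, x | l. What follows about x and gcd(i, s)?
x ≤ gcd(i, s)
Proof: Since r = c and c = i, r = i. Since x | r, x | i. Since a | p and p | x, a | x. l = a and x | l, therefore x | a. From a | x, a = x. a | s, so x | s. x | i, so x | gcd(i, s). gcd(i, s) > 0, so x ≤ gcd(i, s).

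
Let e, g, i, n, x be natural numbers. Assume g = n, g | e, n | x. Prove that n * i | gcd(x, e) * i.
g = n and g | e, thus n | e. n | x, so n | gcd(x, e). Then n * i | gcd(x, e) * i.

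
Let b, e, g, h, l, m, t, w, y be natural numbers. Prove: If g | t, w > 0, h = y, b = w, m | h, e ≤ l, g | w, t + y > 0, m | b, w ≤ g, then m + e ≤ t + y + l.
From b = w and m | b, m | w. g | w and w > 0, therefore g ≤ w. Since w ≤ g, g = w. g | t, so w | t. Since m | w, m | t. h = y and m | h, therefore m | y. m | t, so m | t + y. Since t + y > 0, m ≤ t + y. e ≤ l, so m + e ≤ t + y + l.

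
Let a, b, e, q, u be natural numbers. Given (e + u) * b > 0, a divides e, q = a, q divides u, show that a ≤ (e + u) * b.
Since q = a and q divides u, a divides u. a divides e, so a divides e + u. Then a divides (e + u) * b. Since (e + u) * b > 0, a ≤ (e + u) * b.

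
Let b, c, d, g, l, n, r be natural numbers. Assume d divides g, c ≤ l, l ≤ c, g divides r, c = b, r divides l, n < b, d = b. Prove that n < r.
d divides g and g divides r, so d divides r. d = b, so b divides r. Since l ≤ c and c ≤ l, l = c. c = b, so l = b. r divides l, so r divides b. Because b divides r, b = r. Because n < b, n < r.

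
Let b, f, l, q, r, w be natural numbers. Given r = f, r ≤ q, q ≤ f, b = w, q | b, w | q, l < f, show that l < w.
Because r = f and r ≤ q, f ≤ q. Since q ≤ f, f = q. Since b = w and q | b, q | w. Since w | q, q = w. Since f = q, f = w. l < f, so l < w.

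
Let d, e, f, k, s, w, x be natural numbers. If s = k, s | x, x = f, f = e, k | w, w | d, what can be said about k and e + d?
k | e + d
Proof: x = f and s | x, thus s | f. Since f = e, s | e. s = k, so k | e. k | w and w | d, therefore k | d. k | e, so k | e + d.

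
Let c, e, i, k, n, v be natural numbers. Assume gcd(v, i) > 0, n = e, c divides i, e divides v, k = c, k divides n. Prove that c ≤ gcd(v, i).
Since k = c and k divides n, c divides n. n = e, so c divides e. e divides v, so c divides v. Since c divides i, c divides gcd(v, i). Since gcd(v, i) > 0, c ≤ gcd(v, i).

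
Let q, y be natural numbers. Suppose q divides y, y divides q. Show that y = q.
y divides q and q divides y. By mutual divisibility, y = q.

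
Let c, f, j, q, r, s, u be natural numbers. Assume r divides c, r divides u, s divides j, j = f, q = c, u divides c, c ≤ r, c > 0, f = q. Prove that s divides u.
Because r divides c and c > 0, r ≤ c. c ≤ r, so r = c. Since r divides u, c divides u. Since u divides c, c = u. Since q = c, q = u. j = f and f = q, thus j = q. s divides j, so s divides q. q = u, so s divides u.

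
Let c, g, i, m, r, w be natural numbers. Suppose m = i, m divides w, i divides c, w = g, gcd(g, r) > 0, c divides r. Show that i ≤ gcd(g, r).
Because w = g and m divides w, m divides g. Since m = i, i divides g. Because i divides c and c divides r, i divides r. Since i divides g, i divides gcd(g, r). Since gcd(g, r) > 0, i ≤ gcd(g, r).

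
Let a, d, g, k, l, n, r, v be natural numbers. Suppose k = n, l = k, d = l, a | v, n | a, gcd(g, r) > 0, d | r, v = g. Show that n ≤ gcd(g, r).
n | a and a | v, hence n | v. v = g, so n | g. l = k and k = n, hence l = n. d = l and d | r, so l | r. From l = n, n | r. Since n | g, n | gcd(g, r). gcd(g, r) > 0, so n ≤ gcd(g, r).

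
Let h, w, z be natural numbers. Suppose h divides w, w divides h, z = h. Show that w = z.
Because h divides w and w divides h, h = w. z = h, so z = w. Then w = z.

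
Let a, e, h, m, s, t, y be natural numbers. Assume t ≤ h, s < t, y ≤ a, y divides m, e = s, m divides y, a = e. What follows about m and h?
m < h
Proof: Because y divides m and m divides y, y = m. Because a = e and e = s, a = s. y ≤ a, so y ≤ s. Since s < t, y < t. Since y = m, m < t. t ≤ h, so m < h.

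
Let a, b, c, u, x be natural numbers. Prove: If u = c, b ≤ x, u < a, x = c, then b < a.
x = c and b ≤ x, therefore b ≤ c. u = c and u < a, therefore c < a. Because b ≤ c, b < a.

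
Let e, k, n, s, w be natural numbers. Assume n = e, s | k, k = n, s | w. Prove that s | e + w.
From k = n and n = e, k = e. Since s | k, s | e. s | w, so s | e + w.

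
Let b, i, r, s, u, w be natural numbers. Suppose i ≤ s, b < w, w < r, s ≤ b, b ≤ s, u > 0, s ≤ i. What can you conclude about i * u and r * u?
i * u < r * u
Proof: Because b ≤ s and s ≤ b, b = s. s ≤ i and i ≤ s, thus s = i. b = s, so b = i. From b < w and w < r, b < r. Since b = i, i < r. Using u > 0 and multiplying by a positive, i * u < r * u.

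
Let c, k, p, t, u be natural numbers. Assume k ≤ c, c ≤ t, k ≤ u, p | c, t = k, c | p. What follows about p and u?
p ≤ u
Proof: Since t = k and c ≤ t, c ≤ k. Since k ≤ c, k = c. c | p and p | c, so c = p. Since k = c, k = p. From k ≤ u, p ≤ u.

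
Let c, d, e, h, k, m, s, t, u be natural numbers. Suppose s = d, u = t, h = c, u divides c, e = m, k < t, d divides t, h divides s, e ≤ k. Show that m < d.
u = t and u divides c, therefore t divides c. h = c and h divides s, so c divides s. Since t divides c, t divides s. Since s = d, t divides d. d divides t, so t = d. e ≤ k and k < t, therefore e < t. Since t = d, e < d. From e = m, m < d.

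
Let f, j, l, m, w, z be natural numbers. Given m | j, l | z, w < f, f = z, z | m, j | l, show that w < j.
From z | m and m | j, z | j. j | l and l | z, so j | z. Since z | j, z = j. From f = z and w < f, w < z. Since z = j, w < j.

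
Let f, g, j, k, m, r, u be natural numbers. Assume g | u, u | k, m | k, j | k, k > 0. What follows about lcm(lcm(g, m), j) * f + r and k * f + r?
lcm(lcm(g, m), j) * f + r ≤ k * f + r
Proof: Since g | u and u | k, g | k. Since m | k, lcm(g, m) | k. j | k, so lcm(lcm(g, m), j) | k. Since k > 0, lcm(lcm(g, m), j) ≤ k. Then lcm(lcm(g, m), j) * f ≤ k * f. Then lcm(lcm(g, m), j) * f + r ≤ k * f + r.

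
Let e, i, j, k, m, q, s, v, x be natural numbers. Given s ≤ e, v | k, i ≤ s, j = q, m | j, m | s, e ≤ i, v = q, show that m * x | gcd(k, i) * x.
j = q and m | j, hence m | q. v = q and v | k, thus q | k. m | q, so m | k. Since s ≤ e and e ≤ i, s ≤ i. Since i ≤ s, s = i. Since m | s, m | i. m | k, so m | gcd(k, i). Then m * x | gcd(k, i) * x.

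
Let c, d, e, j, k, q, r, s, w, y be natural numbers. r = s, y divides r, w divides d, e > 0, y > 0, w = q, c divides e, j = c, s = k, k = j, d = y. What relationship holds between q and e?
q ≤ e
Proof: Since d = y and w divides d, w divides y. Since w = q, q divides y. Since y > 0, q ≤ y. Since k = j and j = c, k = c. Since s = k, s = c. Because r = s and y divides r, y divides s. Since s = c, y divides c. Because c divides e, y divides e. Since e > 0, y ≤ e. q ≤ y, so q ≤ e.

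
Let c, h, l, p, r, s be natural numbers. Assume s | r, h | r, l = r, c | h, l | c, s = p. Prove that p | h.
Because l | c and c | h, l | h. Since l = r, r | h. h | r, so r = h. Because s = p and s | r, p | r. Because r = h, p | h.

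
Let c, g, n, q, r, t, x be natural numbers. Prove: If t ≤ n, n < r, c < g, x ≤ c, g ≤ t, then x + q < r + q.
g ≤ t and t ≤ n, hence g ≤ n. From c < g, c < n. Since n < r, c < r. x ≤ c, so x < r. Then x + q < r + q.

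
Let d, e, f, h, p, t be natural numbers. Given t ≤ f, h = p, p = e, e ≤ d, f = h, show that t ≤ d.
Because f = h and h = p, f = p. Since p = e, f = e. t ≤ f, so t ≤ e. e ≤ d, so t ≤ d.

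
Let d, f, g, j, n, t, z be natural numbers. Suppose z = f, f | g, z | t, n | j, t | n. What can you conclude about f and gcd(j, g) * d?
f | gcd(j, g) * d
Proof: z = f and z | t, hence f | t. t | n, so f | n. n | j, so f | j. f | g, so f | gcd(j, g). Then f | gcd(j, g) * d.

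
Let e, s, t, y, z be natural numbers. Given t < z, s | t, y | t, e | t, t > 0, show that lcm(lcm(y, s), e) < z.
Since y | t and s | t, lcm(y, s) | t. Since e | t, lcm(lcm(y, s), e) | t. Since t > 0, lcm(lcm(y, s), e) ≤ t. t < z, so lcm(lcm(y, s), e) < z.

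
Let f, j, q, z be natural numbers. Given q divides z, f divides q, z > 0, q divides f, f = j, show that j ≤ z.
q divides f and f divides q, thus q = f. Since f = j, q = j. Because q divides z and z > 0, q ≤ z. q = j, so j ≤ z.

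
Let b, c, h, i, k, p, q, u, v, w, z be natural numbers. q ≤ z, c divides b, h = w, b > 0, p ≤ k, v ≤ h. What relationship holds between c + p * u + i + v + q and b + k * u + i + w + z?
c + p * u + i + v + q ≤ b + k * u + i + w + z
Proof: Since c divides b and b > 0, c ≤ b. Since p ≤ k, by multiplying by a non-negative, p * u ≤ k * u. Since c ≤ b, c + p * u ≤ b + k * u. Then c + p * u + i ≤ b + k * u + i. h = w and v ≤ h, thus v ≤ w. c + p * u + i ≤ b + k * u + i, so c + p * u + i + v ≤ b + k * u + i + w. q ≤ z, so c + p * u + i + v + q ≤ b + k * u + i + w + z.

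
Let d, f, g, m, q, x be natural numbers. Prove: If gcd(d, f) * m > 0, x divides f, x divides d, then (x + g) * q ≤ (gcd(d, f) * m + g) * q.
x divides d and x divides f, so x divides gcd(d, f). Then x divides gcd(d, f) * m. gcd(d, f) * m > 0, so x ≤ gcd(d, f) * m. Then x + g ≤ gcd(d, f) * m + g. By multiplying by a non-negative, (x + g) * q ≤ (gcd(d, f) * m + g) * q.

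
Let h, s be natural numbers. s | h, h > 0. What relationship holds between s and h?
s ≤ h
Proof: From s | h and h > 0, by divisors are at most what they divide, s ≤ h.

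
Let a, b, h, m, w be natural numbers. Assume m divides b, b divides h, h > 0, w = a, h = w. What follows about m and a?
m ≤ a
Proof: h = w and w = a, thus h = a. m divides b and b divides h, thus m divides h. Since h > 0, m ≤ h. h = a, so m ≤ a.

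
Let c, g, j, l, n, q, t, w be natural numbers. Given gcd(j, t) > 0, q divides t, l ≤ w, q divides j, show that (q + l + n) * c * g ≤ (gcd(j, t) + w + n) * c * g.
q divides j and q divides t, hence q divides gcd(j, t). Since gcd(j, t) > 0, q ≤ gcd(j, t). Since l ≤ w, q + l ≤ gcd(j, t) + w. Then q + l + n ≤ gcd(j, t) + w + n. By multiplying by a non-negative, (q + l + n) * c ≤ (gcd(j, t) + w + n) * c. By multiplying by a non-negative, (q + l + n) * c * g ≤ (gcd(j, t) + w + n) * c * g.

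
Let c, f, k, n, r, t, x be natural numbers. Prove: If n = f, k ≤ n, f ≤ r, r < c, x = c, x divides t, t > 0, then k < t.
Since n = f and k ≤ n, k ≤ f. f ≤ r, so k ≤ r. Since r < c, k < c. Because x = c and x divides t, c divides t. t > 0, so c ≤ t. k < c, so k < t.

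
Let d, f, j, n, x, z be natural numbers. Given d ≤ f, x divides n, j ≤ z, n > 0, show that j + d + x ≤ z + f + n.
Since j ≤ z and d ≤ f, j + d ≤ z + f. Because x divides n and n > 0, x ≤ n. Since j + d ≤ z + f, j + d + x ≤ z + f + n.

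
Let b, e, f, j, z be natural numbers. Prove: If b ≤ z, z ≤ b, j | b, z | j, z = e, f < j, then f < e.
b ≤ z and z ≤ b, so b = z. Since j | b, j | z. Since z | j, j = z. Since z = e, j = e. f < j, so f < e.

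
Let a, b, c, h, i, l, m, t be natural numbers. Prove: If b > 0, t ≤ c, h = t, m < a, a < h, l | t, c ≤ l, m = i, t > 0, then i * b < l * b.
Since m = i and m < a, i < a. From t ≤ c and c ≤ l, t ≤ l. From l | t and t > 0, l ≤ t. t ≤ l, so t = l. From h = t, h = l. a < h, so a < l. i < a, so i < l. b > 0, so i * b < l * b.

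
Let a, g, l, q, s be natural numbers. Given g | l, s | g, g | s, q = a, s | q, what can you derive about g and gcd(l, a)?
g | gcd(l, a)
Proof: s | g and g | s, thus s = g. Because q = a and s | q, s | a. Since s = g, g | a. Since g | l, g | gcd(l, a).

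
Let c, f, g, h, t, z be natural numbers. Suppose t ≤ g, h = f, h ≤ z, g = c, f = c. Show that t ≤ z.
g = c and t ≤ g, therefore t ≤ c. Since h = f and h ≤ z, f ≤ z. f = c, so c ≤ z. Because t ≤ c, t ≤ z.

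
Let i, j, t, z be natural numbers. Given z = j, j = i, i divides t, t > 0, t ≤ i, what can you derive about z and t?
z = t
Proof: z = j and j = i, hence z = i. Because i divides t and t > 0, i ≤ t. Since t ≤ i, i = t. Since z = i, z = t.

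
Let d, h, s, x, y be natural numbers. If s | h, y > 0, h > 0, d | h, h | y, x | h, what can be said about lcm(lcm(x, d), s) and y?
lcm(lcm(x, d), s) ≤ y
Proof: From x | h and d | h, lcm(x, d) | h. s | h, so lcm(lcm(x, d), s) | h. h > 0, so lcm(lcm(x, d), s) ≤ h. h | y and y > 0, thus h ≤ y. Since lcm(lcm(x, d), s) ≤ h, lcm(lcm(x, d), s) ≤ y.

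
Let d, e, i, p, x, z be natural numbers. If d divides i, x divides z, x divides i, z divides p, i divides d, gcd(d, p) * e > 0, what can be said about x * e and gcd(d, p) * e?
x * e ≤ gcd(d, p) * e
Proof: i divides d and d divides i, thus i = d. Since x divides i, x divides d. x divides z and z divides p, thus x divides p. Since x divides d, x divides gcd(d, p). Then x * e divides gcd(d, p) * e. Because gcd(d, p) * e > 0, x * e ≤ gcd(d, p) * e.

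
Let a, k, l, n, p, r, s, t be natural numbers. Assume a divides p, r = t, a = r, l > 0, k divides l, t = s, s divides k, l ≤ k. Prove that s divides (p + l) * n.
a = r and r = t, so a = t. a divides p, so t divides p. Because t = s, s divides p. Since k divides l and l > 0, k ≤ l. Since l ≤ k, k = l. s divides k, so s divides l. s divides p, so s divides p + l. Then s divides (p + l) * n.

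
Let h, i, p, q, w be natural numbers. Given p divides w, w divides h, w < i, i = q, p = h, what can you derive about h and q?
h < q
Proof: p = h and p divides w, therefore h divides w. Since w divides h, w = h. Since i = q and w < i, w < q. Because w = h, h < q.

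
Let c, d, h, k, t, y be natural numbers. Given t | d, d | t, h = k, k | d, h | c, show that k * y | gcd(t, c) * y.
d | t and t | d, so d = t. Since k | d, k | t. h = k and h | c, thus k | c. k | t, so k | gcd(t, c). Then k * y | gcd(t, c) * y.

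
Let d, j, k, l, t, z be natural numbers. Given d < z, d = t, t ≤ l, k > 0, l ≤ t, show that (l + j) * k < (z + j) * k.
From t ≤ l and l ≤ t, t = l. Since d = t, d = l. Since d < z, l < z. Then l + j < z + j. Since k > 0, by multiplying by a positive, (l + j) * k < (z + j) * k.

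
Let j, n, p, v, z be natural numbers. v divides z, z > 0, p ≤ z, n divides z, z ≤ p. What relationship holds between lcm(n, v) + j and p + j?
lcm(n, v) + j ≤ p + j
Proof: Because z ≤ p and p ≤ z, z = p. n divides z and v divides z, therefore lcm(n, v) divides z. z > 0, so lcm(n, v) ≤ z. z = p, so lcm(n, v) ≤ p. Then lcm(n, v) + j ≤ p + j.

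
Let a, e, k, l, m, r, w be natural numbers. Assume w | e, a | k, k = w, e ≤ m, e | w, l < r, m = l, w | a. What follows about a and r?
a < r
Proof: e | w and w | e, so e = w. k = w and a | k, hence a | w. Since w | a, w = a. Since e = w, e = a. e ≤ m, so a ≤ m. m = l, so a ≤ l. Since l < r, a < r.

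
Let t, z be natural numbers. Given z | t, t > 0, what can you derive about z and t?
z ≤ t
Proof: z | t and t > 0. By divisors are at most what they divide, z ≤ t.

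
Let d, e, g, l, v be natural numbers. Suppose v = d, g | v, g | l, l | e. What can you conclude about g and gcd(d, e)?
g | gcd(d, e)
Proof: v = d and g | v, so g | d. g | l and l | e, hence g | e. g | d, so g | gcd(d, e).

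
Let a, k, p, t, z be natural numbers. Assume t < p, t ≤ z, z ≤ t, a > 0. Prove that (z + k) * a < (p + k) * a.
t ≤ z and z ≤ t, thus t = z. t < p, so z < p. Then z + k < p + k. Since a > 0, (z + k) * a < (p + k) * a.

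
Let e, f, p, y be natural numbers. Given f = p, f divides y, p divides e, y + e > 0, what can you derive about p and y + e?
p ≤ y + e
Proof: From f = p and f divides y, p divides y. Since p divides e, p divides y + e. Since y + e > 0, p ≤ y + e.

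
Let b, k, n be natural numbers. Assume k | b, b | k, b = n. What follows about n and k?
n = k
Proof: k | b and b | k, therefore k = b. b = n, so k = n. Then n = k.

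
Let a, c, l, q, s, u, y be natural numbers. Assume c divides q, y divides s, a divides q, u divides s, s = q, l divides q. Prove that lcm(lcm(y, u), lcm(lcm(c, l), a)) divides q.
Because y divides s and u divides s, lcm(y, u) divides s. Since s = q, lcm(y, u) divides q. Since c divides q and l divides q, lcm(c, l) divides q. Since a divides q, lcm(lcm(c, l), a) divides q. lcm(y, u) divides q, so lcm(lcm(y, u), lcm(lcm(c, l), a)) divides q.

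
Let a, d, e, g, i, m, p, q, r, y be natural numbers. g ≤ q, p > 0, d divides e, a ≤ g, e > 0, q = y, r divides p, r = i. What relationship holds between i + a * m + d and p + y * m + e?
i + a * m + d ≤ p + y * m + e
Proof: r divides p and p > 0, hence r ≤ p. r = i, so i ≤ p. Because a ≤ g and g ≤ q, a ≤ q. From q = y, a ≤ y. By multiplying by a non-negative, a * m ≤ y * m. Since i ≤ p, i + a * m ≤ p + y * m. d divides e and e > 0, thus d ≤ e. i + a * m ≤ p + y * m, so i + a * m + d ≤ p + y * m + e.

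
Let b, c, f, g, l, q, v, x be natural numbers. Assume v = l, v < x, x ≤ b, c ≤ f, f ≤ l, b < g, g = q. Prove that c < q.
c ≤ f and f ≤ l, so c ≤ l. x ≤ b and b < g, so x < g. v < x, so v < g. v = l, so l < g. c ≤ l, so c < g. Since g = q, c < q.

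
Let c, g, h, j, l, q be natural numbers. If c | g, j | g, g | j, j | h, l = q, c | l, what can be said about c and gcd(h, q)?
c | gcd(h, q)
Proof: j | g and g | j, so j = g. From j | h, g | h. Since c | g, c | h. From l = q and c | l, c | q. Since c | h, c | gcd(h, q).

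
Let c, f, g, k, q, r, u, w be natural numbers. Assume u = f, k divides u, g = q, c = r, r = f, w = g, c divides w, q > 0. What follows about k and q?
k ≤ q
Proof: Because u = f and k divides u, k divides f. c = r and r = f, therefore c = f. w = g and c divides w, thus c divides g. From c = f, f divides g. Since g = q, f divides q. k divides f, so k divides q. Because q > 0, k ≤ q.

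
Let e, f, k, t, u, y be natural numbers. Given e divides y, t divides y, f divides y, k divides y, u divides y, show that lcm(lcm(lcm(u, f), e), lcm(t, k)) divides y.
Since u divides y and f divides y, lcm(u, f) divides y. e divides y, so lcm(lcm(u, f), e) divides y. t divides y and k divides y, therefore lcm(t, k) divides y. Since lcm(lcm(u, f), e) divides y, lcm(lcm(lcm(u, f), e), lcm(t, k)) divides y.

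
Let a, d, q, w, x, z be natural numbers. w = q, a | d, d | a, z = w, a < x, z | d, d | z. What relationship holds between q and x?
q < x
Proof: Because a | d and d | a, a = d. d | z and z | d, hence d = z. Since a = d, a = z. From z = w, a = w. Since w = q, a = q. Since a < x, q < x.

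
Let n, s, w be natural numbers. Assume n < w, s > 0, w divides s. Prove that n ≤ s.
w divides s and s > 0, thus w ≤ s. n < w, so n < s. Then n ≤ s.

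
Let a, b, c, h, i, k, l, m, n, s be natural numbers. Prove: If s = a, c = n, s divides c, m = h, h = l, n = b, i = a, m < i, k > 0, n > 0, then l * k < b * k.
From m = h and h = l, m = l. i = a and m < i, therefore m < a. Because s = a and s divides c, a divides c. Since c = n, a divides n. Since n > 0, a ≤ n. m < a, so m < n. m = l, so l < n. Since n = b, l < b. Combining with k > 0, by multiplying by a positive, l * k < b * k.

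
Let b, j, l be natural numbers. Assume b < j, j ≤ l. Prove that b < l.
b < j and j ≤ l. By transitivity, b < l.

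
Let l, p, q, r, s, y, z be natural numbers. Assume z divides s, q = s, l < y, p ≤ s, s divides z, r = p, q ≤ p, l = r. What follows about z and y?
z < y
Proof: From l = r and r = p, l = p. q = s and q ≤ p, therefore s ≤ p. Since p ≤ s, p = s. l = p, so l = s. Since s divides z and z divides s, s = z. Because l = s, l = z. Since l < y, z < y.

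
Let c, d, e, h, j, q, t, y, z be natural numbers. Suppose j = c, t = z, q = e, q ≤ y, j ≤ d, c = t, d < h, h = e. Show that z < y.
c = t and t = z, thus c = z. Since j ≤ d and d < h, j < h. Since j = c, c < h. Since h = e, c < e. c = z, so z < e. From q = e and q ≤ y, e ≤ y. z < e, so z < y.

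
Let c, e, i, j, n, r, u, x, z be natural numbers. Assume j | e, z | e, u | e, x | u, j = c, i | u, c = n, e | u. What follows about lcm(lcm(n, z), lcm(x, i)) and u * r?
lcm(lcm(n, z), lcm(x, i)) | u * r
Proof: e | u and u | e, so e = u. j = c and j | e, hence c | e. Since c = n, n | e. Since z | e, lcm(n, z) | e. e = u, so lcm(n, z) | u. x | u and i | u, therefore lcm(x, i) | u. lcm(n, z) | u, so lcm(lcm(n, z), lcm(x, i)) | u. Then lcm(lcm(n, z), lcm(x, i)) | u * r.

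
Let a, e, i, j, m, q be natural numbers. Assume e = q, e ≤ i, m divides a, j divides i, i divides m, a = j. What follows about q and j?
q ≤ j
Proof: a = j and m divides a, therefore m divides j. Since i divides m, i divides j. Since j divides i, i = j. e = q and e ≤ i, so q ≤ i. i = j, so q ≤ j.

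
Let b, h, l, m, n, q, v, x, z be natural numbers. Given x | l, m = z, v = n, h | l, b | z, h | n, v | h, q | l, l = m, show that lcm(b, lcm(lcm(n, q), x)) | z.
l = m and m = z, hence l = z. v = n and v | h, therefore n | h. h | n, so h = n. h | l, so n | l. Since q | l, lcm(n, q) | l. Since x | l, lcm(lcm(n, q), x) | l. Since l = z, lcm(lcm(n, q), x) | z. b | z, so lcm(b, lcm(lcm(n, q), x)) | z.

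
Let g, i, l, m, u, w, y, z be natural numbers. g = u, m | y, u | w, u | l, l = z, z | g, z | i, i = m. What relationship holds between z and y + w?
z | y + w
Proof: Since i = m and z | i, z | m. Because m | y, z | y. Because l = z and u | l, u | z. Since g = u and z | g, z | u. u | z, so u = z. u | w, so z | w. Since z | y, z | y + w.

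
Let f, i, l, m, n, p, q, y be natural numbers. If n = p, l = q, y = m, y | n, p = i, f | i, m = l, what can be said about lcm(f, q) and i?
lcm(f, q) | i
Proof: n = p and p = i, hence n = i. From m = l and l = q, m = q. Since y = m and y | n, m | n. Since m = q, q | n. From n = i, q | i. f | i, so lcm(f, q) | i.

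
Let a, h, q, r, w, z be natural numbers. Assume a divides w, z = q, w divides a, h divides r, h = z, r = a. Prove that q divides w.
h = z and z = q, thus h = q. Since a divides w and w divides a, a = w. Because r = a and h divides r, h divides a. a = w, so h divides w. h = q, so q divides w.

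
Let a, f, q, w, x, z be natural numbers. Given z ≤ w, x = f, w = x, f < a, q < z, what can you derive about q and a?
q < a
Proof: w = x and x = f, hence w = f. z ≤ w, so z ≤ f. Since q < z, q < f. Since f < a, q < a.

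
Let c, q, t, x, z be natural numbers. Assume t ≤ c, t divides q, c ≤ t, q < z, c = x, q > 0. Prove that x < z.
Because t ≤ c and c ≤ t, t = c. Because c = x, t = x. Since t divides q, x divides q. Since q > 0, x ≤ q. Since q < z, x < z.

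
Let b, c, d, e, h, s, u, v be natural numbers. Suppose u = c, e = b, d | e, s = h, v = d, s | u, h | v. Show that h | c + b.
s = h and s | u, so h | u. u = c, so h | c. From v = d and h | v, h | d. e = b and d | e, hence d | b. From h | d, h | b. h | c, so h | c + b.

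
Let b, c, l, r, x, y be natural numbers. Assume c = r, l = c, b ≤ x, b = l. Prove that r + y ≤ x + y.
Since b = l and l = c, b = c. c = r, so b = r. Since b ≤ x, r ≤ x. Then r + y ≤ x + y.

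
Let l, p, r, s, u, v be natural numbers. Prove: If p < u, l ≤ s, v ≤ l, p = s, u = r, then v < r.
v ≤ l and l ≤ s, hence v ≤ s. p = s and p < u, therefore s < u. u = r, so s < r. Since v ≤ s, v < r.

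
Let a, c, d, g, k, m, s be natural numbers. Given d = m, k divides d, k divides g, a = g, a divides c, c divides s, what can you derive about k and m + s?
k divides m + s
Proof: From d = m and k divides d, k divides m. a divides c and c divides s, therefore a divides s. Since a = g, g divides s. k divides g, so k divides s. Since k divides m, k divides m + s.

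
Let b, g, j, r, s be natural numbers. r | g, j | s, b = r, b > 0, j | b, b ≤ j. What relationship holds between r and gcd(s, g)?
r | gcd(s, g)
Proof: Because j | b and b > 0, j ≤ b. b ≤ j, so j = b. Since b = r, j = r. j | s, so r | s. Since r | g, r | gcd(s, g).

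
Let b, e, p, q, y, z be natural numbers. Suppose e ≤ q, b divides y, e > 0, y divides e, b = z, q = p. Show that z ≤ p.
b divides y and y divides e, thus b divides e. b = z, so z divides e. e > 0, so z ≤ e. Since q = p and e ≤ q, e ≤ p. z ≤ e, so z ≤ p.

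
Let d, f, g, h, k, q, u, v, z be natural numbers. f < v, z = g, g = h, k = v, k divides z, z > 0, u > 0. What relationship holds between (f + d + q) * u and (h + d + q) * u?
(f + d + q) * u < (h + d + q) * u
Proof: Since z = g and g = h, z = h. k = v and k divides z, thus v divides z. Because z > 0, v ≤ z. Because z = h, v ≤ h. f < v, so f < h. Then f + d < h + d. Then f + d + q < h + d + q. From u > 0, by multiplying by a positive, (f + d + q) * u < (h + d + q) * u.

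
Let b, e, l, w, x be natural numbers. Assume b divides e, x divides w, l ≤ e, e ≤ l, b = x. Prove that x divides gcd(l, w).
From e ≤ l and l ≤ e, e = l. Because b divides e, b divides l. Since b = x, x divides l. Since x divides w, x divides gcd(l, w).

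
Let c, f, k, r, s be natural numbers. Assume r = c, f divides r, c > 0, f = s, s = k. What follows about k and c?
k ≤ c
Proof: r = c and f divides r, thus f divides c. Since f = s, s divides c. Since c > 0, s ≤ c. s = k, so k ≤ c.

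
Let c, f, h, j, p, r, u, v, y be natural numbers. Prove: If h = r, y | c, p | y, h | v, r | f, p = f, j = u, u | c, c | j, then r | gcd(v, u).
h = r and h | v, therefore r | v. j = u and c | j, hence c | u. u | c, so c = u. p | y and y | c, thus p | c. From p = f, f | c. Since r | f, r | c. c = u, so r | u. r | v, so r | gcd(v, u).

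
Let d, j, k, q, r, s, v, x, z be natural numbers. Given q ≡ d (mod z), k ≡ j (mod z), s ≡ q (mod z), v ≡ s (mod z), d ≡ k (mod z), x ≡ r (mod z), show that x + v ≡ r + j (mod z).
v ≡ s (mod z) and s ≡ q (mod z), thus v ≡ q (mod z). Since q ≡ d (mod z), v ≡ d (mod z). d ≡ k (mod z), so v ≡ k (mod z). Since k ≡ j (mod z), v ≡ j (mod z). Combined with x ≡ r (mod z), by adding congruences, x + v ≡ r + j (mod z).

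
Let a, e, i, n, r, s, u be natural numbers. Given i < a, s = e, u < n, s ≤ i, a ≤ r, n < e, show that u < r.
u < n and n < e, thus u < e. s ≤ i and i < a, thus s < a. s = e, so e < a. Since a ≤ r, e < r. Because u < e, u < r.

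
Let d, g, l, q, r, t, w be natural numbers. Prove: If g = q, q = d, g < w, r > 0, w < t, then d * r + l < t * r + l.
g = q and q = d, therefore g = d. g < w and w < t, so g < t. Since g = d, d < t. Since r > 0, by multiplying by a positive, d * r < t * r. Then d * r + l < t * r + l.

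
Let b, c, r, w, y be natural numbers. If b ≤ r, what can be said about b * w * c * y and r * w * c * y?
b * w * c * y ≤ r * w * c * y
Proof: Because b ≤ r, by multiplying by a non-negative, b * w ≤ r * w. By multiplying by a non-negative, b * w * c ≤ r * w * c. By multiplying by a non-negative, b * w * c * y ≤ r * w * c * y.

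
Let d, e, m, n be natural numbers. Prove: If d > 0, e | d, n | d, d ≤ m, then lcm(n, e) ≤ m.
Since n | d and e | d, lcm(n, e) | d. Since d > 0, lcm(n, e) ≤ d. d ≤ m, so lcm(n, e) ≤ m.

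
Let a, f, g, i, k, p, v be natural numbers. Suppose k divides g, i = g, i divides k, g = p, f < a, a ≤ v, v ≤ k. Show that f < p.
i = g and i divides k, therefore g divides k. k divides g, so k = g. Since g = p, k = p. Since f < a and a ≤ v, f < v. v ≤ k, so f < k. k = p, so f < p.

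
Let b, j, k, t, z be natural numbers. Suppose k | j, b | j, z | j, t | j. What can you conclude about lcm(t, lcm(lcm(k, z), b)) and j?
lcm(t, lcm(lcm(k, z), b)) | j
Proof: k | j and z | j, therefore lcm(k, z) | j. Since b | j, lcm(lcm(k, z), b) | j. t | j, so lcm(t, lcm(lcm(k, z), b)) | j.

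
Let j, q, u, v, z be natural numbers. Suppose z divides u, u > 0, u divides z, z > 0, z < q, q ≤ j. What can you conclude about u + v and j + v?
u + v < j + v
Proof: z divides u and u > 0, so z ≤ u. u divides z and z > 0, therefore u ≤ z. z ≤ u, so z = u. z < q and q ≤ j, hence z < j. Since z = u, u < j. Then u + v < j + v.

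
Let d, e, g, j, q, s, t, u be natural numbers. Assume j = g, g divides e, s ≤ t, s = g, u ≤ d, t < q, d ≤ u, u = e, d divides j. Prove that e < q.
d ≤ u and u ≤ d, so d = u. From d divides j, u divides j. From j = g, u divides g. Since u = e, e divides g. g divides e, so g = e. s = g, so s = e. s ≤ t and t < q, so s < q. Because s = e, e < q.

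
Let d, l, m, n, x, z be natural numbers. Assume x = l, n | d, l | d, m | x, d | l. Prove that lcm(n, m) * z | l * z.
d | l and l | d, thus d = l. Since n | d, n | l. Since x = l and m | x, m | l. n | l, so lcm(n, m) | l. Then lcm(n, m) * z | l * z.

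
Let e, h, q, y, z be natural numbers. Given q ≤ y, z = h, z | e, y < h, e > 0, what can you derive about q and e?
q < e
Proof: q ≤ y and y < h, hence q < h. z = h and z | e, thus h | e. e > 0, so h ≤ e. q < h, so q < e.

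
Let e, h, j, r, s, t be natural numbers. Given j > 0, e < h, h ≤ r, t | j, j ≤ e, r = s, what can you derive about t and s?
t < s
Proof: t | j and j > 0, thus t ≤ j. j ≤ e and e < h, therefore j < h. From t ≤ j, t < h. r = s and h ≤ r, thus h ≤ s. Since t < h, t < s.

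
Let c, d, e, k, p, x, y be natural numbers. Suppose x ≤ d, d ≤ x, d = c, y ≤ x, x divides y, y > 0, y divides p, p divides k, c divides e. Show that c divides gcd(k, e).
x ≤ d and d ≤ x, thus x = d. Since d = c, x = c. x divides y and y > 0, so x ≤ y. Since y ≤ x, y = x. Because y divides p, x divides p. Since x = c, c divides p. From p divides k, c divides k. From c divides e, c divides gcd(k, e).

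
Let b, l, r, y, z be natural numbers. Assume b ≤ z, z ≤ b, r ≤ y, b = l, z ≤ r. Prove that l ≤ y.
From z ≤ b and b ≤ z, z = b. Since b = l, z = l. z ≤ r and r ≤ y, thus z ≤ y. z = l, so l ≤ y.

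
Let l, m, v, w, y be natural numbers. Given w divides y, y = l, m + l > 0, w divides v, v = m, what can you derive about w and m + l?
w ≤ m + l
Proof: v = m and w divides v, hence w divides m. Because y = l and w divides y, w divides l. w divides m, so w divides m + l. Since m + l > 0, w ≤ m + l.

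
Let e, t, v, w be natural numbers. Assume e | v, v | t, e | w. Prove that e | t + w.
e | v and v | t, therefore e | t. Since e | w, e | t + w.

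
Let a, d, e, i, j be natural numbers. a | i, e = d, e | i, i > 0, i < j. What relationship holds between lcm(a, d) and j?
lcm(a, d) < j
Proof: e = d and e | i, thus d | i. a | i, so lcm(a, d) | i. Since i > 0, lcm(a, d) ≤ i. Since i < j, lcm(a, d) < j.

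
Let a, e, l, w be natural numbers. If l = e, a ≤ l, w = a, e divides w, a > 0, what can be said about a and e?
a = e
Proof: l = e and a ≤ l, thus a ≤ e. Because w = a and e divides w, e divides a. a > 0, so e ≤ a. a ≤ e, so a = e.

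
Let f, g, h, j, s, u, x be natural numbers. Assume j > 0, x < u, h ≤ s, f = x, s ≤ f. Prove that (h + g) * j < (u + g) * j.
Since f = x and s ≤ f, s ≤ x. Since h ≤ s, h ≤ x. Because x < u, h < u. Then h + g < u + g. Combined with j > 0, by multiplying by a positive, (h + g) * j < (u + g) * j.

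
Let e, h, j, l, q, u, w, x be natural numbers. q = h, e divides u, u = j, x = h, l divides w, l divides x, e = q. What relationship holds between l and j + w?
l divides j + w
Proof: From x = h and l divides x, l divides h. e = q and q = h, thus e = h. u = j and e divides u, so e divides j. e = h, so h divides j. From l divides h, l divides j. Since l divides w, l divides j + w.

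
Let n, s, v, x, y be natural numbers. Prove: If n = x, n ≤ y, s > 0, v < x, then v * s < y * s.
n = x and n ≤ y, therefore x ≤ y. v < x, so v < y. Combining with s > 0, by multiplying by a positive, v * s < y * s.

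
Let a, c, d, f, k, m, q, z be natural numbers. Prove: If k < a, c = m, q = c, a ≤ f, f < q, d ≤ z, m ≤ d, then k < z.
From k < a and a ≤ f, k < f. q = c and c = m, therefore q = m. Since f < q, f < m. k < f, so k < m. Because m ≤ d and d ≤ z, m ≤ z. k < m, so k < z.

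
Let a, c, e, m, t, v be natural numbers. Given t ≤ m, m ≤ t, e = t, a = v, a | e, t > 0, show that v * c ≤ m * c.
Since t ≤ m and m ≤ t, t = m. a = v and a | e, so v | e. Since e = t, v | t. t > 0, so v ≤ t. Since t = m, v ≤ m. Then v * c ≤ m * c.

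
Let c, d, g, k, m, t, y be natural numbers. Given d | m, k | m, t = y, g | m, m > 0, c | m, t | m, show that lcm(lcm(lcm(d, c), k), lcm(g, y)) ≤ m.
Since d | m and c | m, lcm(d, c) | m. Since k | m, lcm(lcm(d, c), k) | m. t = y and t | m, hence y | m. g | m, so lcm(g, y) | m. lcm(lcm(d, c), k) | m, so lcm(lcm(lcm(d, c), k), lcm(g, y)) | m. From m > 0, lcm(lcm(lcm(d, c), k), lcm(g, y)) ≤ m.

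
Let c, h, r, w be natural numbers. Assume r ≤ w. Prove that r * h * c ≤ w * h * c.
r ≤ w. By multiplying by a non-negative, r * h ≤ w * h. By multiplying by a non-negative, r * h * c ≤ w * h * c.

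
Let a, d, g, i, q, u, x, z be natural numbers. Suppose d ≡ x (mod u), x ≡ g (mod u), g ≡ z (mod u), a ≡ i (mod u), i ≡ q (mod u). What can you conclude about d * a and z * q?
d * a ≡ z * q (mod u)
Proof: d ≡ x (mod u) and x ≡ g (mod u), so d ≡ g (mod u). From g ≡ z (mod u), d ≡ z (mod u). From a ≡ i (mod u) and i ≡ q (mod u), a ≡ q (mod u). Since d ≡ z (mod u), by multiplying congruences, d * a ≡ z * q (mod u).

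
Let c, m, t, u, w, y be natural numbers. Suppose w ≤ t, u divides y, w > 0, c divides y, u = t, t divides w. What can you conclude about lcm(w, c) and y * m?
lcm(w, c) divides y * m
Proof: Since t divides w and w > 0, t ≤ w. w ≤ t, so t = w. Since u = t, u = w. u divides y, so w divides y. Since c divides y, lcm(w, c) divides y. Then lcm(w, c) divides y * m.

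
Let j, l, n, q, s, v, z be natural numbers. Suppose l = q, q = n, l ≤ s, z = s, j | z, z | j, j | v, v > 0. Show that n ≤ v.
l = q and q = n, so l = n. Since l ≤ s, n ≤ s. Because j | z and z | j, j = z. j | v, so z | v. Since v > 0, z ≤ v. z = s, so s ≤ v. From n ≤ s, n ≤ v.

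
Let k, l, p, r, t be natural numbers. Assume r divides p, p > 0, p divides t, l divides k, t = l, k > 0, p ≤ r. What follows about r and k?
r ≤ k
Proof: Since r divides p and p > 0, r ≤ p. From p ≤ r, p = r. From t = l and p divides t, p divides l. l divides k, so p divides k. Since k > 0, p ≤ k. Since p = r, r ≤ k.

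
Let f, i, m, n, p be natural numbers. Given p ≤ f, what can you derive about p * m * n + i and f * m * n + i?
p * m * n + i ≤ f * m * n + i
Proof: From p ≤ f, p * m ≤ f * m. Then p * m * n ≤ f * m * n. Then p * m * n + i ≤ f * m * n + i.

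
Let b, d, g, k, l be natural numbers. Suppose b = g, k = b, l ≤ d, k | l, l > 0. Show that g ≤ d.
k = b and b = g, so k = g. Since k | l and l > 0, k ≤ l. Since l ≤ d, k ≤ d. Since k = g, g ≤ d.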